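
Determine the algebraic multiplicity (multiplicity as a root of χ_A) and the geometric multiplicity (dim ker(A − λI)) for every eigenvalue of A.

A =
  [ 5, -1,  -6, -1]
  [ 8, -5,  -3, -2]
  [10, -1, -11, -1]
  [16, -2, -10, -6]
λ = -5: alg = 1, geom = 1; λ = -4: alg = 3, geom = 1

Step 1 — factor the characteristic polynomial to read off the algebraic multiplicities:
  χ_A(x) = (x + 4)^3*(x + 5)

Step 2 — compute geometric multiplicities via the rank-nullity identity g(λ) = n − rank(A − λI):
  rank(A − (-5)·I) = 3, so dim ker(A − (-5)·I) = n − 3 = 1
  rank(A − (-4)·I) = 3, so dim ker(A − (-4)·I) = n − 3 = 1

Summary:
  λ = -5: algebraic multiplicity = 1, geometric multiplicity = 1
  λ = -4: algebraic multiplicity = 3, geometric multiplicity = 1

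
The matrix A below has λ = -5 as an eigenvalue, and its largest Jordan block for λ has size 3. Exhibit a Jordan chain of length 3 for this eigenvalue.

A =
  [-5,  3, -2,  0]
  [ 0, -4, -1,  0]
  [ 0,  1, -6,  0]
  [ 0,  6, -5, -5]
A Jordan chain for λ = -5 of length 3:
v_1 = (1, 0, 0, 1)ᵀ
v_2 = (3, 1, 1, 6)ᵀ
v_3 = (0, 1, 0, 0)ᵀ

Let N = A − (-5)·I. We want v_3 with N^3 v_3 = 0 but N^2 v_3 ≠ 0; then v_{j-1} := N · v_j for j = 3, …, 2.

Pick v_3 = (0, 1, 0, 0)ᵀ.
Then v_2 = N · v_3 = (3, 1, 1, 6)ᵀ.
Then v_1 = N · v_2 = (1, 0, 0, 1)ᵀ.

Sanity check: (A − (-5)·I) v_1 = (0, 0, 0, 0)ᵀ = 0. ✓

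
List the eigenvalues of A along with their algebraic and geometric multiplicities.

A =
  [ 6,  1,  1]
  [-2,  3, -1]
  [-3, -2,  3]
λ = 4: alg = 3, geom = 1

Step 1 — factor the characteristic polynomial to read off the algebraic multiplicities:
  χ_A(x) = (x - 4)^3

Step 2 — compute geometric multiplicities via the rank-nullity identity g(λ) = n − rank(A − λI):
  rank(A − (4)·I) = 2, so dim ker(A − (4)·I) = n − 2 = 1

Summary:
  λ = 4: algebraic multiplicity = 3, geometric multiplicity = 1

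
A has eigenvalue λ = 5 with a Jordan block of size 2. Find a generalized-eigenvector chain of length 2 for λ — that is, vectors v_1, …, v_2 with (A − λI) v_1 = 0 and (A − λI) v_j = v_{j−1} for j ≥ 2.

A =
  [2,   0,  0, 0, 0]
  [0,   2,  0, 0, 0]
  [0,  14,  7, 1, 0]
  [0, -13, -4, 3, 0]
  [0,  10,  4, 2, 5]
A Jordan chain for λ = 5 of length 2:
v_1 = (0, 0, 2, -4, 4)ᵀ
v_2 = (0, 0, 1, 0, 0)ᵀ

Let N = A − (5)·I. We want v_2 with N^2 v_2 = 0 but N^1 v_2 ≠ 0; then v_{j-1} := N · v_j for j = 2, …, 2.

Pick v_2 = (0, 0, 1, 0, 0)ᵀ.
Then v_1 = N · v_2 = (0, 0, 2, -4, 4)ᵀ.

Sanity check: (A − (5)·I) v_1 = (0, 0, 0, 0, 0)ᵀ = 0. ✓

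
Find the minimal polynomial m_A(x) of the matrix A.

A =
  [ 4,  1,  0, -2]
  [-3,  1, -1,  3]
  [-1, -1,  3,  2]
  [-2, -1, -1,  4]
x^3 - 9*x^2 + 27*x - 27

The characteristic polynomial is χ_A(x) = (x - 3)^4, so the eigenvalues are known. The minimal polynomial is
  m_A(x) = Π_λ (x − λ)^{k_λ}
where k_λ is the size of the *largest* Jordan block for λ (equivalently, the smallest k with (A − λI)^k v = 0 for every generalised eigenvector v of λ).

  λ = 3: largest Jordan block has size 3, contributing (x − 3)^3

So m_A(x) = (x - 3)^3 = x^3 - 9*x^2 + 27*x - 27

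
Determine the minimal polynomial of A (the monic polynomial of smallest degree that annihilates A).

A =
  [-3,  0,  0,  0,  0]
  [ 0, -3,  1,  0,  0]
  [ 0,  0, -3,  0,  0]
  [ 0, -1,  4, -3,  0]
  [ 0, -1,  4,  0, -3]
x^3 + 9*x^2 + 27*x + 27

The characteristic polynomial is χ_A(x) = (x + 3)^5, so the eigenvalues are known. The minimal polynomial is
  m_A(x) = Π_λ (x − λ)^{k_λ}
where k_λ is the size of the *largest* Jordan block for λ (equivalently, the smallest k with (A − λI)^k v = 0 for every generalised eigenvector v of λ).

  λ = -3: largest Jordan block has size 3, contributing (x + 3)^3

So m_A(x) = (x + 3)^3 = x^3 + 9*x^2 + 27*x + 27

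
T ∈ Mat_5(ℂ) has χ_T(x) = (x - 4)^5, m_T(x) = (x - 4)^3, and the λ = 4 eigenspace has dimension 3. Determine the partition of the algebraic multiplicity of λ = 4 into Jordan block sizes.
Block sizes for λ = 4: [3, 1, 1]

Step 1 — from the characteristic polynomial, algebraic multiplicity of λ = 4 is 5. From dim ker(T − (4)·I) = 3, there are exactly 3 Jordan blocks for λ = 4.
Step 2 — from the minimal polynomial, the factor (x − 4)^3 tells us the largest block for λ = 4 has size 3.
Step 3 — with total size 5, 3 blocks, and largest block 3, the block sizes (in nonincreasing order) are [3, 1, 1].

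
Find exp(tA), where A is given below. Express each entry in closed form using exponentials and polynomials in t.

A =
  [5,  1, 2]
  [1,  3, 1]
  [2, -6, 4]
e^{tA} =
  [3*t^2*exp(4*t) + t*exp(4*t) + exp(4*t), -6*t^2*exp(4*t) + t*exp(4*t), 3*t^2*exp(4*t)/2 + 2*t*exp(4*t)]
  [t^2*exp(4*t) + t*exp(4*t), -2*t^2*exp(4*t) - t*exp(4*t) + exp(4*t), t^2*exp(4*t)/2 + t*exp(4*t)]
  [-2*t^2*exp(4*t) + 2*t*exp(4*t), 4*t^2*exp(4*t) - 6*t*exp(4*t), -t^2*exp(4*t) + exp(4*t)]

Strategy: write A = P · J · P⁻¹ where J is a Jordan canonical form, so e^{tA} = P · e^{tJ} · P⁻¹, and e^{tJ} can be computed block-by-block.

A has Jordan form
J =
  [4, 1, 0]
  [0, 4, 1]
  [0, 0, 4]
(up to reordering of blocks).

Per-block formulas:
  For a 3×3 Jordan block J_3(4): exp(t · J_3(4)) = e^(4t)·(I + t·N + (t^2/2)·N^2), where N is the 3×3 nilpotent shift.

After assembling e^{tJ} and conjugating by P, we get:

e^{tA} =
  [3*t^2*exp(4*t) + t*exp(4*t) + exp(4*t), -6*t^2*exp(4*t) + t*exp(4*t), 3*t^2*exp(4*t)/2 + 2*t*exp(4*t)]
  [t^2*exp(4*t) + t*exp(4*t), -2*t^2*exp(4*t) - t*exp(4*t) + exp(4*t), t^2*exp(4*t)/2 + t*exp(4*t)]
  [-2*t^2*exp(4*t) + 2*t*exp(4*t), 4*t^2*exp(4*t) - 6*t*exp(4*t), -t^2*exp(4*t) + exp(4*t)]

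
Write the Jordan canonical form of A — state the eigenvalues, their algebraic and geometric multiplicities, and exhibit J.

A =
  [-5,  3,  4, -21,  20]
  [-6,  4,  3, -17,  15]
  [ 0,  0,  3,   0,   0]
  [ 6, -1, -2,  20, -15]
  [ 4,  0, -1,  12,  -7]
J_3(3) ⊕ J_2(3)

The characteristic polynomial is
  det(x·I − A) = x^5 - 15*x^4 + 90*x^3 - 270*x^2 + 405*x - 243 = (x - 3)^5

Eigenvalues and multiplicities (the geometric multiplicity of λ is n − rank(A − λI), which equals the number of Jordan blocks for λ):
  λ = 3: algebraic multiplicity = 5, geometric multiplicity = 2

Determining the block sizes for each eigenvalue:
  λ = 3: with am = 5 and gm = 2, the partition is not yet determined (e.g. several partitions of 5 into 2 parts exist). Let N = A − (3)·I. Computing rank(N^1) = 3, rank(N^2) = 1, rank(N^3) = 0; the number of blocks of size ≥ j is rank(N^{j−1}) − rank(N^j), giving [2, 2, 1]. So we have 1 block(s) of size 3, 1 block(s) of size 2 → block sizes [3, 2]

Assembling the blocks gives a Jordan form
J =
  [3, 1, 0, 0, 0]
  [0, 3, 1, 0, 0]
  [0, 0, 3, 0, 0]
  [0, 0, 0, 3, 1]
  [0, 0, 0, 0, 3]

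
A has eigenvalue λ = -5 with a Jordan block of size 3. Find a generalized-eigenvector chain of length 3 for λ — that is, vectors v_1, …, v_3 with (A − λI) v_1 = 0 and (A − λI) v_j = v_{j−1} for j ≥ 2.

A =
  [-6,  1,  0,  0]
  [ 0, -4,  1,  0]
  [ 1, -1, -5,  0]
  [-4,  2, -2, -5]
A Jordan chain for λ = -5 of length 3:
v_1 = (1, 1, -1, 2)ᵀ
v_2 = (-1, 0, 1, -4)ᵀ
v_3 = (1, 0, 0, 0)ᵀ

Let N = A − (-5)·I. We want v_3 with N^3 v_3 = 0 but N^2 v_3 ≠ 0; then v_{j-1} := N · v_j for j = 3, …, 2.

Pick v_3 = (1, 0, 0, 0)ᵀ.
Then v_2 = N · v_3 = (-1, 0, 1, -4)ᵀ.
Then v_1 = N · v_2 = (1, 1, -1, 2)ᵀ.

Sanity check: (A − (-5)·I) v_1 = (0, 0, 0, 0)ᵀ = 0. ✓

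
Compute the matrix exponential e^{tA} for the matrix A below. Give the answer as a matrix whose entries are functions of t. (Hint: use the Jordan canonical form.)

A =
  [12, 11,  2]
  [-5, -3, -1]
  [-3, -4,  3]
e^{tA} =
  [3*t^2*exp(4*t)/2 + 8*t*exp(4*t) + exp(4*t), 3*t^2*exp(4*t)/2 + 11*t*exp(4*t), 3*t^2*exp(4*t)/2 + 2*t*exp(4*t)]
  [-t^2*exp(4*t) - 5*t*exp(4*t), -t^2*exp(4*t) - 7*t*exp(4*t) + exp(4*t), -t^2*exp(4*t) - t*exp(4*t)]
  [-t^2*exp(4*t)/2 - 3*t*exp(4*t), -t^2*exp(4*t)/2 - 4*t*exp(4*t), -t^2*exp(4*t)/2 - t*exp(4*t) + exp(4*t)]

Strategy: write A = P · J · P⁻¹ where J is a Jordan canonical form, so e^{tA} = P · e^{tJ} · P⁻¹, and e^{tJ} can be computed block-by-block.

A has Jordan form
J =
  [4, 1, 0]
  [0, 4, 1]
  [0, 0, 4]
(up to reordering of blocks).

Per-block formulas:
  For a 3×3 Jordan block J_3(4): exp(t · J_3(4)) = e^(4t)·(I + t·N + (t^2/2)·N^2), where N is the 3×3 nilpotent shift.

After assembling e^{tJ} and conjugating by P, we get:

e^{tA} =
  [3*t^2*exp(4*t)/2 + 8*t*exp(4*t) + exp(4*t), 3*t^2*exp(4*t)/2 + 11*t*exp(4*t), 3*t^2*exp(4*t)/2 + 2*t*exp(4*t)]
  [-t^2*exp(4*t) - 5*t*exp(4*t), -t^2*exp(4*t) - 7*t*exp(4*t) + exp(4*t), -t^2*exp(4*t) - t*exp(4*t)]
  [-t^2*exp(4*t)/2 - 3*t*exp(4*t), -t^2*exp(4*t)/2 - 4*t*exp(4*t), -t^2*exp(4*t)/2 - t*exp(4*t) + exp(4*t)]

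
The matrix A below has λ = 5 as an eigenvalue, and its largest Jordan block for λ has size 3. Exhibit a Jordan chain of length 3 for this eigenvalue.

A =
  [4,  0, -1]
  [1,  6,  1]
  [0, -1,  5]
A Jordan chain for λ = 5 of length 3:
v_1 = (1, 0, -1)ᵀ
v_2 = (-1, 1, 0)ᵀ
v_3 = (1, 0, 0)ᵀ

Let N = A − (5)·I. We want v_3 with N^3 v_3 = 0 but N^2 v_3 ≠ 0; then v_{j-1} := N · v_j for j = 3, …, 2.

Pick v_3 = (1, 0, 0)ᵀ.
Then v_2 = N · v_3 = (-1, 1, 0)ᵀ.
Then v_1 = N · v_2 = (1, 0, -1)ᵀ.

Sanity check: (A − (5)·I) v_1 = (0, 0, 0)ᵀ = 0. ✓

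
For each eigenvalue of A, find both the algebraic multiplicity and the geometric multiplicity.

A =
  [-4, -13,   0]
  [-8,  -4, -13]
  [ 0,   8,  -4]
λ = -4: alg = 3, geom = 1

Step 1 — factor the characteristic polynomial to read off the algebraic multiplicities:
  χ_A(x) = (x + 4)^3

Step 2 — compute geometric multiplicities via the rank-nullity identity g(λ) = n − rank(A − λI):
  rank(A − (-4)·I) = 2, so dim ker(A − (-4)·I) = n − 2 = 1

Summary:
  λ = -4: algebraic multiplicity = 3, geometric multiplicity = 1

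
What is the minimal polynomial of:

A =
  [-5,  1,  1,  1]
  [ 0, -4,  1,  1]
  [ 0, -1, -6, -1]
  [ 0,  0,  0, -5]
x^2 + 10*x + 25

The characteristic polynomial is χ_A(x) = (x + 5)^4, so the eigenvalues are known. The minimal polynomial is
  m_A(x) = Π_λ (x − λ)^{k_λ}
where k_λ is the size of the *largest* Jordan block for λ (equivalently, the smallest k with (A − λI)^k v = 0 for every generalised eigenvector v of λ).

  λ = -5: largest Jordan block has size 2, contributing (x + 5)^2

So m_A(x) = (x + 5)^2 = x^2 + 10*x + 25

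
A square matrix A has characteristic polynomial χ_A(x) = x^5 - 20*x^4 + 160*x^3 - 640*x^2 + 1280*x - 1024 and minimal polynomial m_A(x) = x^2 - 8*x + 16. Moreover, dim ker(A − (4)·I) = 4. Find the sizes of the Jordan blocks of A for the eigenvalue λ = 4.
Block sizes for λ = 4: [2, 1, 1, 1]

Step 1 — from the characteristic polynomial, algebraic multiplicity of λ = 4 is 5. From dim ker(A − (4)·I) = 4, there are exactly 4 Jordan blocks for λ = 4.
Step 2 — from the minimal polynomial, the factor (x − 4)^2 tells us the largest block for λ = 4 has size 2.
Step 3 — with total size 5, 4 blocks, and largest block 2, the block sizes (in nonincreasing order) are [2, 1, 1, 1].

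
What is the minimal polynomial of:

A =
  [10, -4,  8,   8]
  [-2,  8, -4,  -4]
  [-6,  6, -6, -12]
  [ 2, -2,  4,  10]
x^2 - 10*x + 24

The characteristic polynomial is χ_A(x) = (x - 6)^3*(x - 4), so the eigenvalues are known. The minimal polynomial is
  m_A(x) = Π_λ (x − λ)^{k_λ}
where k_λ is the size of the *largest* Jordan block for λ (equivalently, the smallest k with (A − λI)^k v = 0 for every generalised eigenvector v of λ).

  λ = 4: largest Jordan block has size 1, contributing (x − 4)
  λ = 6: largest Jordan block has size 1, contributing (x − 6)

So m_A(x) = (x - 6)*(x - 4) = x^2 - 10*x + 24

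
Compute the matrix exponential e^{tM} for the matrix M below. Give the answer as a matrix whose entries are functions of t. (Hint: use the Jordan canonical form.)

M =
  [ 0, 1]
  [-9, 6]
e^{tM} =
  [-3*t*exp(3*t) + exp(3*t), t*exp(3*t)]
  [-9*t*exp(3*t), 3*t*exp(3*t) + exp(3*t)]

Strategy: write M = P · J · P⁻¹ where J is a Jordan canonical form, so e^{tM} = P · e^{tJ} · P⁻¹, and e^{tJ} can be computed block-by-block.

M has Jordan form
J =
  [3, 1]
  [0, 3]
(up to reordering of blocks).

Per-block formulas:
  For a 2×2 Jordan block J_2(3): exp(t · J_2(3)) = e^(3t)·(I + t·N), where N is the 2×2 nilpotent shift.

After assembling e^{tJ} and conjugating by P, we get:

e^{tM} =
  [-3*t*exp(3*t) + exp(3*t), t*exp(3*t)]
  [-9*t*exp(3*t), 3*t*exp(3*t) + exp(3*t)]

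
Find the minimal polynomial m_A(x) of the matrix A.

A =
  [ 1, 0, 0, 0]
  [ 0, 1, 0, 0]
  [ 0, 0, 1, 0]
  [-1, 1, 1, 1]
x^2 - 2*x + 1

The characteristic polynomial is χ_A(x) = (x - 1)^4, so the eigenvalues are known. The minimal polynomial is
  m_A(x) = Π_λ (x − λ)^{k_λ}
where k_λ is the size of the *largest* Jordan block for λ (equivalently, the smallest k with (A − λI)^k v = 0 for every generalised eigenvector v of λ).

  λ = 1: largest Jordan block has size 2, contributing (x − 1)^2

So m_A(x) = (x - 1)^2 = x^2 - 2*x + 1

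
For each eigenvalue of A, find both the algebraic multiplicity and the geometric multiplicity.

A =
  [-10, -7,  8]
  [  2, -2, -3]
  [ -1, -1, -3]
λ = -5: alg = 3, geom = 1

Step 1 — factor the characteristic polynomial to read off the algebraic multiplicities:
  χ_A(x) = (x + 5)^3

Step 2 — compute geometric multiplicities via the rank-nullity identity g(λ) = n − rank(A − λI):
  rank(A − (-5)·I) = 2, so dim ker(A − (-5)·I) = n − 2 = 1

Summary:
  λ = -5: algebraic multiplicity = 3, geometric multiplicity = 1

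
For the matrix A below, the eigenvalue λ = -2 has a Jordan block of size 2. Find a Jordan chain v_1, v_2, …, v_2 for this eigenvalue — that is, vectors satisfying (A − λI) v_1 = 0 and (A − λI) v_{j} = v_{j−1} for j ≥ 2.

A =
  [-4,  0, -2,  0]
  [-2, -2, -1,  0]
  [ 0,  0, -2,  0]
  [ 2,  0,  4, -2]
A Jordan chain for λ = -2 of length 2:
v_1 = (0, -1, 0, -2)ᵀ
v_2 = (1, 0, -1, 0)ᵀ

Let N = A − (-2)·I. We want v_2 with N^2 v_2 = 0 but N^1 v_2 ≠ 0; then v_{j-1} := N · v_j for j = 2, …, 2.

Pick v_2 = (1, 0, -1, 0)ᵀ.
Then v_1 = N · v_2 = (0, -1, 0, -2)ᵀ.

Sanity check: (A − (-2)·I) v_1 = (0, 0, 0, 0)ᵀ = 0. ✓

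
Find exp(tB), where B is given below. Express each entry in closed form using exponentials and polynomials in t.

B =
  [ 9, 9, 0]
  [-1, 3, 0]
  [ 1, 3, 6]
e^{tB} =
  [3*t*exp(6*t) + exp(6*t), 9*t*exp(6*t), 0]
  [-t*exp(6*t), -3*t*exp(6*t) + exp(6*t), 0]
  [t*exp(6*t), 3*t*exp(6*t), exp(6*t)]

Strategy: write B = P · J · P⁻¹ where J is a Jordan canonical form, so e^{tB} = P · e^{tJ} · P⁻¹, and e^{tJ} can be computed block-by-block.

B has Jordan form
J =
  [6, 1, 0]
  [0, 6, 0]
  [0, 0, 6]
(up to reordering of blocks).

Per-block formulas:
  For a 2×2 Jordan block J_2(6): exp(t · J_2(6)) = e^(6t)·(I + t·N), where N is the 2×2 nilpotent shift.
  For a 1×1 block at λ = 6: exp(t · [6]) = [e^(6t)].

After assembling e^{tJ} and conjugating by P, we get:

e^{tB} =
  [3*t*exp(6*t) + exp(6*t), 9*t*exp(6*t), 0]
  [-t*exp(6*t), -3*t*exp(6*t) + exp(6*t), 0]
  [t*exp(6*t), 3*t*exp(6*t), exp(6*t)]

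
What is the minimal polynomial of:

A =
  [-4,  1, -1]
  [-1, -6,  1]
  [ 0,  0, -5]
x^2 + 10*x + 25

The characteristic polynomial is χ_A(x) = (x + 5)^3, so the eigenvalues are known. The minimal polynomial is
  m_A(x) = Π_λ (x − λ)^{k_λ}
where k_λ is the size of the *largest* Jordan block for λ (equivalently, the smallest k with (A − λI)^k v = 0 for every generalised eigenvector v of λ).

  λ = -5: largest Jordan block has size 2, contributing (x + 5)^2

So m_A(x) = (x + 5)^2 = x^2 + 10*x + 25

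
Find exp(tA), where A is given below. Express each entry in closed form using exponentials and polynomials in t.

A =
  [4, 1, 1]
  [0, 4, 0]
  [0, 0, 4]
e^{tA} =
  [exp(4*t), t*exp(4*t), t*exp(4*t)]
  [0, exp(4*t), 0]
  [0, 0, exp(4*t)]

Strategy: write A = P · J · P⁻¹ where J is a Jordan canonical form, so e^{tA} = P · e^{tJ} · P⁻¹, and e^{tJ} can be computed block-by-block.

A has Jordan form
J =
  [4, 1, 0]
  [0, 4, 0]
  [0, 0, 4]
(up to reordering of blocks).

Per-block formulas:
  For a 2×2 Jordan block J_2(4): exp(t · J_2(4)) = e^(4t)·(I + t·N), where N is the 2×2 nilpotent shift.
  For a 1×1 block at λ = 4: exp(t · [4]) = [e^(4t)].

After assembling e^{tJ} and conjugating by P, we get:

e^{tA} =
  [exp(4*t), t*exp(4*t), t*exp(4*t)]
  [0, exp(4*t), 0]
  [0, 0, exp(4*t)]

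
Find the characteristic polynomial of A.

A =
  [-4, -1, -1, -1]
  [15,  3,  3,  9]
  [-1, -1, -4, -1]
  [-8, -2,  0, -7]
x^4 + 12*x^3 + 54*x^2 + 108*x + 81

Expanding det(x·I − A) (e.g. by cofactor expansion or by noting that A is similar to its Jordan form J, which has the same characteristic polynomial as A) gives
  χ_A(x) = x^4 + 12*x^3 + 54*x^2 + 108*x + 81
which factors as (x + 3)^4. The eigenvalues (with algebraic multiplicities) are λ = -3 with multiplicity 4.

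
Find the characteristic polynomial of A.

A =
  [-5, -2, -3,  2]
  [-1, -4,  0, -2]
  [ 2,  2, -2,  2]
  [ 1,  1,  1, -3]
x^4 + 14*x^3 + 73*x^2 + 168*x + 144

Expanding det(x·I − A) (e.g. by cofactor expansion or by noting that A is similar to its Jordan form J, which has the same characteristic polynomial as A) gives
  χ_A(x) = x^4 + 14*x^3 + 73*x^2 + 168*x + 144
which factors as (x + 3)^2*(x + 4)^2. The eigenvalues (with algebraic multiplicities) are λ = -4 with multiplicity 2, λ = -3 with multiplicity 2.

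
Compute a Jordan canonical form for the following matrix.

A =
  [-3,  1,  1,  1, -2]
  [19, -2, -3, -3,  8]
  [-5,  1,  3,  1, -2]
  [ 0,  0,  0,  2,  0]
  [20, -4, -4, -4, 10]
J_3(2) ⊕ J_1(2) ⊕ J_1(2)

The characteristic polynomial is
  det(x·I − A) = x^5 - 10*x^4 + 40*x^3 - 80*x^2 + 80*x - 32 = (x - 2)^5

Eigenvalues and multiplicities (the geometric multiplicity of λ is n − rank(A − λI), which equals the number of Jordan blocks for λ):
  λ = 2: algebraic multiplicity = 5, geometric multiplicity = 3

Determining the block sizes for each eigenvalue:
  λ = 2: with am = 5 and gm = 3, the partition is not yet determined (e.g. several partitions of 5 into 3 parts exist). Let N = A − (2)·I. Computing rank(N^1) = 2, rank(N^2) = 1, rank(N^3) = 0; the number of blocks of size ≥ j is rank(N^{j−1}) − rank(N^j), giving [3, 1, 1]. So we have 1 block(s) of size 3, 2 block(s) of size 1 → block sizes [3, 1, 1]

Assembling the blocks gives a Jordan form
J =
  [2, 1, 0, 0, 0]
  [0, 2, 1, 0, 0]
  [0, 0, 2, 0, 0]
  [0, 0, 0, 2, 0]
  [0, 0, 0, 0, 2]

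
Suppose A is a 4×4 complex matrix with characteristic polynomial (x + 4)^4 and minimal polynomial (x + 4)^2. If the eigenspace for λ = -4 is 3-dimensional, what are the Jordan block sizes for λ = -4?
Block sizes for λ = -4: [2, 1, 1]

Step 1 — from the characteristic polynomial, algebraic multiplicity of λ = -4 is 4. From dim ker(A − (-4)·I) = 3, there are exactly 3 Jordan blocks for λ = -4.
Step 2 — from the minimal polynomial, the factor (x + 4)^2 tells us the largest block for λ = -4 has size 2.
Step 3 — with total size 4, 3 blocks, and largest block 2, the block sizes (in nonincreasing order) are [2, 1, 1].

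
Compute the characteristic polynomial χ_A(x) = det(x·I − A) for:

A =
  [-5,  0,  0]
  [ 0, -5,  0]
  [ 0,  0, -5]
x^3 + 15*x^2 + 75*x + 125

Expanding det(x·I − A) (e.g. by cofactor expansion or by noting that A is similar to its Jordan form J, which has the same characteristic polynomial as A) gives
  χ_A(x) = x^3 + 15*x^2 + 75*x + 125
which factors as (x + 5)^3. The eigenvalues (with algebraic multiplicities) are λ = -5 with multiplicity 3.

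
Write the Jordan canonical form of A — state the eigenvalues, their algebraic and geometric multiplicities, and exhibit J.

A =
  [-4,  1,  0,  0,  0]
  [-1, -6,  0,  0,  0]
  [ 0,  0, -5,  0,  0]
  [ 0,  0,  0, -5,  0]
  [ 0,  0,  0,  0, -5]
J_2(-5) ⊕ J_1(-5) ⊕ J_1(-5) ⊕ J_1(-5)

The characteristic polynomial is
  det(x·I − A) = x^5 + 25*x^4 + 250*x^3 + 1250*x^2 + 3125*x + 3125 = (x + 5)^5

Eigenvalues and multiplicities (the geometric multiplicity of λ is n − rank(A − λI), which equals the number of Jordan blocks for λ):
  λ = -5: algebraic multiplicity = 5, geometric multiplicity = 4

Determining the block sizes for each eigenvalue:
  λ = -5: 4 blocks summing to 5 forces exactly one block of size 2 and the rest size 1 → block sizes [2, 1, 1, 1]

Assembling the blocks gives a Jordan form
J =
  [-5,  1,  0,  0,  0]
  [ 0, -5,  0,  0,  0]
  [ 0,  0, -5,  0,  0]
  [ 0,  0,  0, -5,  0]
  [ 0,  0,  0,  0, -5]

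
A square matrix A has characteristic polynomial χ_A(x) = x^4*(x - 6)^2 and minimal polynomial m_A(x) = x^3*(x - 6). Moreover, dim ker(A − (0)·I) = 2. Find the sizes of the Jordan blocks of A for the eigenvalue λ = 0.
Block sizes for λ = 0: [3, 1]

Step 1 — from the characteristic polynomial, algebraic multiplicity of λ = 0 is 4. From dim ker(A − (0)·I) = 2, there are exactly 2 Jordan blocks for λ = 0.
Step 2 — from the minimal polynomial, the factor (x − 0)^3 tells us the largest block for λ = 0 has size 3.
Step 3 — with total size 4, 2 blocks, and largest block 3, the block sizes (in nonincreasing order) are [3, 1].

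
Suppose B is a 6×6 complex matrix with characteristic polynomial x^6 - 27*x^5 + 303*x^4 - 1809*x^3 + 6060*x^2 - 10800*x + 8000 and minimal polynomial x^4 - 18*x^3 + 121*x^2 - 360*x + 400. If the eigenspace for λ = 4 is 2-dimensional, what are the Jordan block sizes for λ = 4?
Block sizes for λ = 4: [2, 1]

Step 1 — from the characteristic polynomial, algebraic multiplicity of λ = 4 is 3. From dim ker(B − (4)·I) = 2, there are exactly 2 Jordan blocks for λ = 4.
Step 2 — from the minimal polynomial, the factor (x − 4)^2 tells us the largest block for λ = 4 has size 2.
Step 3 — with total size 3, 2 blocks, and largest block 2, the block sizes (in nonincreasing order) are [2, 1].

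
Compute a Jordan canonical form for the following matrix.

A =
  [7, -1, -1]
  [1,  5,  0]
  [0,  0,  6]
J_3(6)

The characteristic polynomial is
  det(x·I − A) = x^3 - 18*x^2 + 108*x - 216 = (x - 6)^3

Eigenvalues and multiplicities (the geometric multiplicity of λ is n − rank(A − λI), which equals the number of Jordan blocks for λ):
  λ = 6: algebraic multiplicity = 3, geometric multiplicity = 1

Determining the block sizes for each eigenvalue:
  λ = 6: one block (gm = 1), so the single block has size am = 3 → block sizes [3]

Assembling the blocks gives a Jordan form
J =
  [6, 1, 0]
  [0, 6, 1]
  [0, 0, 6]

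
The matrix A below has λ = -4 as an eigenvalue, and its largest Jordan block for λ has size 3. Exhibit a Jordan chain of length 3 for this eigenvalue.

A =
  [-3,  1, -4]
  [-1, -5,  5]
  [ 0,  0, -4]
A Jordan chain for λ = -4 of length 3:
v_1 = (1, -1, 0)ᵀ
v_2 = (-4, 5, 0)ᵀ
v_3 = (0, 0, 1)ᵀ

Let N = A − (-4)·I. We want v_3 with N^3 v_3 = 0 but N^2 v_3 ≠ 0; then v_{j-1} := N · v_j for j = 3, …, 2.

Pick v_3 = (0, 0, 1)ᵀ.
Then v_2 = N · v_3 = (-4, 5, 0)ᵀ.
Then v_1 = N · v_2 = (1, -1, 0)ᵀ.

Sanity check: (A − (-4)·I) v_1 = (0, 0, 0)ᵀ = 0. ✓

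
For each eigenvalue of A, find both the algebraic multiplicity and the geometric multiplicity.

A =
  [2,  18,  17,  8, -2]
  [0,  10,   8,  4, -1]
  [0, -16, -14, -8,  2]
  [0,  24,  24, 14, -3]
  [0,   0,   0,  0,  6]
λ = 2: alg = 3, geom = 2; λ = 6: alg = 2, geom = 1

Step 1 — factor the characteristic polynomial to read off the algebraic multiplicities:
  χ_A(x) = (x - 6)^2*(x - 2)^3

Step 2 — compute geometric multiplicities via the rank-nullity identity g(λ) = n − rank(A − λI):
  rank(A − (2)·I) = 3, so dim ker(A − (2)·I) = n − 3 = 2
  rank(A − (6)·I) = 4, so dim ker(A − (6)·I) = n − 4 = 1

Summary:
  λ = 2: algebraic multiplicity = 3, geometric multiplicity = 2
  λ = 6: algebraic multiplicity = 2, geometric multiplicity = 1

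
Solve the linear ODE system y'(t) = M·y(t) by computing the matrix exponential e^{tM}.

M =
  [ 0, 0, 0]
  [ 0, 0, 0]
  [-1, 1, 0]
e^{tM} =
  [1, 0, 0]
  [0, 1, 0]
  [-t, t, 1]

Strategy: write M = P · J · P⁻¹ where J is a Jordan canonical form, so e^{tM} = P · e^{tJ} · P⁻¹, and e^{tJ} can be computed block-by-block.

M has Jordan form
J =
  [0, 1, 0]
  [0, 0, 0]
  [0, 0, 0]
(up to reordering of blocks).

Per-block formulas:
  For a 2×2 Jordan block J_2(0): exp(t · J_2(0)) = e^(0t)·(I + t·N), where N is the 2×2 nilpotent shift.
  For a 1×1 block at λ = 0: exp(t · [0]) = [e^(0t)].

After assembling e^{tJ} and conjugating by P, we get:

e^{tM} =
  [1, 0, 0]
  [0, 1, 0]
  [-t, t, 1]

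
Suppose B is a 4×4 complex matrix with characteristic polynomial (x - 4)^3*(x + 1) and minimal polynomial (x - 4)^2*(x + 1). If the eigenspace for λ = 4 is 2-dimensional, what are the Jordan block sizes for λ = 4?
Block sizes for λ = 4: [2, 1]

Step 1 — from the characteristic polynomial, algebraic multiplicity of λ = 4 is 3. From dim ker(B − (4)·I) = 2, there are exactly 2 Jordan blocks for λ = 4.
Step 2 — from the minimal polynomial, the factor (x − 4)^2 tells us the largest block for λ = 4 has size 2.
Step 3 — with total size 3, 2 blocks, and largest block 2, the block sizes (in nonincreasing order) are [2, 1].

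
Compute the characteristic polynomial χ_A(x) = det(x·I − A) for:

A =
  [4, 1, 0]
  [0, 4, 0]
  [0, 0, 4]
x^3 - 12*x^2 + 48*x - 64

Expanding det(x·I − A) (e.g. by cofactor expansion or by noting that A is similar to its Jordan form J, which has the same characteristic polynomial as A) gives
  χ_A(x) = x^3 - 12*x^2 + 48*x - 64
which factors as (x - 4)^3. The eigenvalues (with algebraic multiplicities) are λ = 4 with multiplicity 3.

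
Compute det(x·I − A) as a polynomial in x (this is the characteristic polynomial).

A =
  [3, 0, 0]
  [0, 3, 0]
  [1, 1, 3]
x^3 - 9*x^2 + 27*x - 27

Expanding det(x·I − A) (e.g. by cofactor expansion or by noting that A is similar to its Jordan form J, which has the same characteristic polynomial as A) gives
  χ_A(x) = x^3 - 9*x^2 + 27*x - 27
which factors as (x - 3)^3. The eigenvalues (with algebraic multiplicities) are λ = 3 with multiplicity 3.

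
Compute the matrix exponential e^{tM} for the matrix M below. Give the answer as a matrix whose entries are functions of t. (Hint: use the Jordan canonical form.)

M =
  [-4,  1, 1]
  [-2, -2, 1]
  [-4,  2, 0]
e^{tM} =
  [-t^2*exp(-2*t) - 2*t*exp(-2*t) + exp(-2*t), t*exp(-2*t), t^2*exp(-2*t)/2 + t*exp(-2*t)]
  [-2*t*exp(-2*t), exp(-2*t), t*exp(-2*t)]
  [-2*t^2*exp(-2*t) - 4*t*exp(-2*t), 2*t*exp(-2*t), t^2*exp(-2*t) + 2*t*exp(-2*t) + exp(-2*t)]

Strategy: write M = P · J · P⁻¹ where J is a Jordan canonical form, so e^{tM} = P · e^{tJ} · P⁻¹, and e^{tJ} can be computed block-by-block.

M has Jordan form
J =
  [-2,  1,  0]
  [ 0, -2,  1]
  [ 0,  0, -2]
(up to reordering of blocks).

Per-block formulas:
  For a 3×3 Jordan block J_3(-2): exp(t · J_3(-2)) = e^(-2t)·(I + t·N + (t^2/2)·N^2), where N is the 3×3 nilpotent shift.

After assembling e^{tJ} and conjugating by P, we get:

e^{tM} =
  [-t^2*exp(-2*t) - 2*t*exp(-2*t) + exp(-2*t), t*exp(-2*t), t^2*exp(-2*t)/2 + t*exp(-2*t)]
  [-2*t*exp(-2*t), exp(-2*t), t*exp(-2*t)]
  [-2*t^2*exp(-2*t) - 4*t*exp(-2*t), 2*t*exp(-2*t), t^2*exp(-2*t) + 2*t*exp(-2*t) + exp(-2*t)]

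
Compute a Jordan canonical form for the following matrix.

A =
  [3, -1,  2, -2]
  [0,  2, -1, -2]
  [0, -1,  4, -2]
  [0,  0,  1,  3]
J_3(3) ⊕ J_1(3)

The characteristic polynomial is
  det(x·I − A) = x^4 - 12*x^3 + 54*x^2 - 108*x + 81 = (x - 3)^4

Eigenvalues and multiplicities (the geometric multiplicity of λ is n − rank(A − λI), which equals the number of Jordan blocks for λ):
  λ = 3: algebraic multiplicity = 4, geometric multiplicity = 2

Determining the block sizes for each eigenvalue:
  λ = 3: with am = 4 and gm = 2, the partition is not yet determined (e.g. several partitions of 4 into 2 parts exist). Let N = A − (3)·I. Computing rank(N^1) = 2, rank(N^2) = 1, rank(N^3) = 0; the number of blocks of size ≥ j is rank(N^{j−1}) − rank(N^j), giving [2, 1, 1]. So we have 1 block(s) of size 3, 1 block(s) of size 1 → block sizes [3, 1]

Assembling the blocks gives a Jordan form
J =
  [3, 1, 0, 0]
  [0, 3, 1, 0]
  [0, 0, 3, 0]
  [0, 0, 0, 3]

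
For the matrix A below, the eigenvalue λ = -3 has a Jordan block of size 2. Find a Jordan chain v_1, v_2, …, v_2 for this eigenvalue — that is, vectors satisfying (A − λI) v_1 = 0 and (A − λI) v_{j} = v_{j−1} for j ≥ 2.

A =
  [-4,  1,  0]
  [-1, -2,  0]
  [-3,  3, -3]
A Jordan chain for λ = -3 of length 2:
v_1 = (-1, -1, -3)ᵀ
v_2 = (1, 0, 0)ᵀ

Let N = A − (-3)·I. We want v_2 with N^2 v_2 = 0 but N^1 v_2 ≠ 0; then v_{j-1} := N · v_j for j = 2, …, 2.

Pick v_2 = (1, 0, 0)ᵀ.
Then v_1 = N · v_2 = (-1, -1, -3)ᵀ.

Sanity check: (A − (-3)·I) v_1 = (0, 0, 0)ᵀ = 0. ✓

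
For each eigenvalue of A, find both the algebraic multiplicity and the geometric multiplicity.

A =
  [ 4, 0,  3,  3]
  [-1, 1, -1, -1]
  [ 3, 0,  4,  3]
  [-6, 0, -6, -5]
λ = 1: alg = 4, geom = 3

Step 1 — factor the characteristic polynomial to read off the algebraic multiplicities:
  χ_A(x) = (x - 1)^4

Step 2 — compute geometric multiplicities via the rank-nullity identity g(λ) = n − rank(A − λI):
  rank(A − (1)·I) = 1, so dim ker(A − (1)·I) = n − 1 = 3

Summary:
  λ = 1: algebraic multiplicity = 4, geometric multiplicity = 3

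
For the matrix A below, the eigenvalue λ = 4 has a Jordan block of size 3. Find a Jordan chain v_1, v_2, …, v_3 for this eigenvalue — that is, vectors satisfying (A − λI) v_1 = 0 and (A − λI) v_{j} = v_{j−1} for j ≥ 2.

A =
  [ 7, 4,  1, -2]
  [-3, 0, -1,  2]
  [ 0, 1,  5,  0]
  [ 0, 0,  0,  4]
A Jordan chain for λ = 4 of length 3:
v_1 = (-3, 3, -3, 0)ᵀ
v_2 = (3, -3, 0, 0)ᵀ
v_3 = (1, 0, 0, 0)ᵀ

Let N = A − (4)·I. We want v_3 with N^3 v_3 = 0 but N^2 v_3 ≠ 0; then v_{j-1} := N · v_j for j = 3, …, 2.

Pick v_3 = (1, 0, 0, 0)ᵀ.
Then v_2 = N · v_3 = (3, -3, 0, 0)ᵀ.
Then v_1 = N · v_2 = (-3, 3, -3, 0)ᵀ.

Sanity check: (A − (4)·I) v_1 = (0, 0, 0, 0)ᵀ = 0. ✓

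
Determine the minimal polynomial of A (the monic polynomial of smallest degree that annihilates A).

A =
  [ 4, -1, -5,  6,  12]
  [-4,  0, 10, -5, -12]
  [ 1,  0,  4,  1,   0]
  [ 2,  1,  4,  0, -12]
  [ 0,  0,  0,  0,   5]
x^4 - 8*x^3 + 6*x^2 + 40*x + 25

The characteristic polynomial is χ_A(x) = (x - 5)^3*(x + 1)^2, so the eigenvalues are known. The minimal polynomial is
  m_A(x) = Π_λ (x − λ)^{k_λ}
where k_λ is the size of the *largest* Jordan block for λ (equivalently, the smallest k with (A − λI)^k v = 0 for every generalised eigenvector v of λ).

  λ = -1: largest Jordan block has size 2, contributing (x + 1)^2
  λ = 5: largest Jordan block has size 2, contributing (x − 5)^2

So m_A(x) = (x - 5)^2*(x + 1)^2 = x^4 - 8*x^3 + 6*x^2 + 40*x + 25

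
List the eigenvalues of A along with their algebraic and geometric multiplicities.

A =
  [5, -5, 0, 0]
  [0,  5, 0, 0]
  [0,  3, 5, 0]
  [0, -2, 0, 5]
λ = 5: alg = 4, geom = 3

Step 1 — factor the characteristic polynomial to read off the algebraic multiplicities:
  χ_A(x) = (x - 5)^4

Step 2 — compute geometric multiplicities via the rank-nullity identity g(λ) = n − rank(A − λI):
  rank(A − (5)·I) = 1, so dim ker(A − (5)·I) = n − 1 = 3

Summary:
  λ = 5: algebraic multiplicity = 4, geometric multiplicity = 3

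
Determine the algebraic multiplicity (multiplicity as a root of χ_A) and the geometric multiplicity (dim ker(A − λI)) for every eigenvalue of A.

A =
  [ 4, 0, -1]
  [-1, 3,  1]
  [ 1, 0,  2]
λ = 3: alg = 3, geom = 2

Step 1 — factor the characteristic polynomial to read off the algebraic multiplicities:
  χ_A(x) = (x - 3)^3

Step 2 — compute geometric multiplicities via the rank-nullity identity g(λ) = n − rank(A − λI):
  rank(A − (3)·I) = 1, so dim ker(A − (3)·I) = n − 1 = 2

Summary:
  λ = 3: algebraic multiplicity = 3, geometric multiplicity = 2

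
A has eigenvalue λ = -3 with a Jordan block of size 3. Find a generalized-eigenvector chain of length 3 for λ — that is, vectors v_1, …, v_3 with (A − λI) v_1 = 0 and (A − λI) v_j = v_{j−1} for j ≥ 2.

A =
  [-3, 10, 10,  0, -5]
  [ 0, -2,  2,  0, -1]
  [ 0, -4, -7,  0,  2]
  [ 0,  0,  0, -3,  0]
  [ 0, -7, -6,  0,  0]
A Jordan chain for λ = -3 of length 3:
v_1 = (5, 0, -2, 0, -4)ᵀ
v_2 = (10, 1, -4, 0, -7)ᵀ
v_3 = (0, 1, 0, 0, 0)ᵀ

Let N = A − (-3)·I. We want v_3 with N^3 v_3 = 0 but N^2 v_3 ≠ 0; then v_{j-1} := N · v_j for j = 3, …, 2.

Pick v_3 = (0, 1, 0, 0, 0)ᵀ.
Then v_2 = N · v_3 = (10, 1, -4, 0, -7)ᵀ.
Then v_1 = N · v_2 = (5, 0, -2, 0, -4)ᵀ.

Sanity check: (A − (-3)·I) v_1 = (0, 0, 0, 0, 0)ᵀ = 0. ✓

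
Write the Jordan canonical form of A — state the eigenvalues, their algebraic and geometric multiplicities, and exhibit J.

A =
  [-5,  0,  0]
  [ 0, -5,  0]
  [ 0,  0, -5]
J_1(-5) ⊕ J_1(-5) ⊕ J_1(-5)

The characteristic polynomial is
  det(x·I − A) = x^3 + 15*x^2 + 75*x + 125 = (x + 5)^3

Eigenvalues and multiplicities (the geometric multiplicity of λ is n − rank(A − λI), which equals the number of Jordan blocks for λ):
  λ = -5: algebraic multiplicity = 3, geometric multiplicity = 3

Determining the block sizes for each eigenvalue:
  λ = -5: gm = am = 3, so every block has size 1 → block sizes [1, 1, 1]

Assembling the blocks gives a Jordan form
J =
  [-5,  0,  0]
  [ 0, -5,  0]
  [ 0,  0, -5]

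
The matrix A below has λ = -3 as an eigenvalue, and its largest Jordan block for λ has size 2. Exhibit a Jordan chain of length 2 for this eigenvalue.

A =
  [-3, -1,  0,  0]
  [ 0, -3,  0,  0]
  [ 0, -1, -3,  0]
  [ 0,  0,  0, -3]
A Jordan chain for λ = -3 of length 2:
v_1 = (-1, 0, -1, 0)ᵀ
v_2 = (0, 1, 0, 0)ᵀ

Let N = A − (-3)·I. We want v_2 with N^2 v_2 = 0 but N^1 v_2 ≠ 0; then v_{j-1} := N · v_j for j = 2, …, 2.

Pick v_2 = (0, 1, 0, 0)ᵀ.
Then v_1 = N · v_2 = (-1, 0, -1, 0)ᵀ.

Sanity check: (A − (-3)·I) v_1 = (0, 0, 0, 0)ᵀ = 0. ✓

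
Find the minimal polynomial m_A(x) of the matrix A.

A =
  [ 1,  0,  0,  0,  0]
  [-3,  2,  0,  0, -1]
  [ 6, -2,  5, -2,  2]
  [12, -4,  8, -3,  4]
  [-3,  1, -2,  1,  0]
x^3 - 3*x^2 + 3*x - 1

The characteristic polynomial is χ_A(x) = (x - 1)^5, so the eigenvalues are known. The minimal polynomial is
  m_A(x) = Π_λ (x − λ)^{k_λ}
where k_λ is the size of the *largest* Jordan block for λ (equivalently, the smallest k with (A − λI)^k v = 0 for every generalised eigenvector v of λ).

  λ = 1: largest Jordan block has size 3, contributing (x − 1)^3

So m_A(x) = (x - 1)^3 = x^3 - 3*x^2 + 3*x - 1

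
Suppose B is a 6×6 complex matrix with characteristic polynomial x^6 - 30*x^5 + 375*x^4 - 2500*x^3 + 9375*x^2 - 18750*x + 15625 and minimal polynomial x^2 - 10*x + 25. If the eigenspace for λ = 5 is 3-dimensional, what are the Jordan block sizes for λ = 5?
Block sizes for λ = 5: [2, 2, 2]

Step 1 — from the characteristic polynomial, algebraic multiplicity of λ = 5 is 6. From dim ker(B − (5)·I) = 3, there are exactly 3 Jordan blocks for λ = 5.
Step 2 — from the minimal polynomial, the factor (x − 5)^2 tells us the largest block for λ = 5 has size 2.
Step 3 — with total size 6, 3 blocks, and largest block 2, the block sizes (in nonincreasing order) are [2, 2, 2].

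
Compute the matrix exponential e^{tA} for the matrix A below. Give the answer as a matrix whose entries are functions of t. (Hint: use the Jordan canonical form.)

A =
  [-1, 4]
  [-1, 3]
e^{tA} =
  [-2*t*exp(t) + exp(t), 4*t*exp(t)]
  [-t*exp(t), 2*t*exp(t) + exp(t)]

Strategy: write A = P · J · P⁻¹ where J is a Jordan canonical form, so e^{tA} = P · e^{tJ} · P⁻¹, and e^{tJ} can be computed block-by-block.

A has Jordan form
J =
  [1, 1]
  [0, 1]
(up to reordering of blocks).

Per-block formulas:
  For a 2×2 Jordan block J_2(1): exp(t · J_2(1)) = e^(1t)·(I + t·N), where N is the 2×2 nilpotent shift.

After assembling e^{tJ} and conjugating by P, we get:

e^{tA} =
  [-2*t*exp(t) + exp(t), 4*t*exp(t)]
  [-t*exp(t), 2*t*exp(t) + exp(t)]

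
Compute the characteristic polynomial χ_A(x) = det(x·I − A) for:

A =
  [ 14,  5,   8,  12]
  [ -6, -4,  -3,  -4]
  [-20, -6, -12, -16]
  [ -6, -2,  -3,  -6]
x^4 + 8*x^3 + 24*x^2 + 32*x + 16

Expanding det(x·I − A) (e.g. by cofactor expansion or by noting that A is similar to its Jordan form J, which has the same characteristic polynomial as A) gives
  χ_A(x) = x^4 + 8*x^3 + 24*x^2 + 32*x + 16
which factors as (x + 2)^4. The eigenvalues (with algebraic multiplicities) are λ = -2 with multiplicity 4.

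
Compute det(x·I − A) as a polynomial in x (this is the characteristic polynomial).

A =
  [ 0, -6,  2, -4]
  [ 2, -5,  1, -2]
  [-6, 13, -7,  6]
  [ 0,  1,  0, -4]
x^4 + 16*x^3 + 96*x^2 + 256*x + 256

Expanding det(x·I − A) (e.g. by cofactor expansion or by noting that A is similar to its Jordan form J, which has the same characteristic polynomial as A) gives
  χ_A(x) = x^4 + 16*x^3 + 96*x^2 + 256*x + 256
which factors as (x + 4)^4. The eigenvalues (with algebraic multiplicities) are λ = -4 with multiplicity 4.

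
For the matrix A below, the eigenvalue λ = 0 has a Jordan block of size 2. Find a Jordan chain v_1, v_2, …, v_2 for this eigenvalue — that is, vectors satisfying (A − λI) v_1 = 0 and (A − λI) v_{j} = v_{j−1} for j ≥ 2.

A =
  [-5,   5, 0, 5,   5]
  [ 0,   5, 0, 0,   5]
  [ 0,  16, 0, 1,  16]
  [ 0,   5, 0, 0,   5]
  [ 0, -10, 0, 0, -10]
A Jordan chain for λ = 0 of length 2:
v_1 = (0, 0, 1, 0, 0)ᵀ
v_2 = (1, 0, 0, 1, 0)ᵀ

Let N = A − (0)·I. We want v_2 with N^2 v_2 = 0 but N^1 v_2 ≠ 0; then v_{j-1} := N · v_j for j = 2, …, 2.

Pick v_2 = (1, 0, 0, 1, 0)ᵀ.
Then v_1 = N · v_2 = (0, 0, 1, 0, 0)ᵀ.

Sanity check: (A − (0)·I) v_1 = (0, 0, 0, 0, 0)ᵀ = 0. ✓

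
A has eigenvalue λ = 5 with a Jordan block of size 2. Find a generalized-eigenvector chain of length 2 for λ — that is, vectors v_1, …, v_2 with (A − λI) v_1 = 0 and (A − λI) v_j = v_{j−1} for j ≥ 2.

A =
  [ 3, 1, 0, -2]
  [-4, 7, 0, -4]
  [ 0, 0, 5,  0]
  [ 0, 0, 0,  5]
A Jordan chain for λ = 5 of length 2:
v_1 = (-2, -4, 0, 0)ᵀ
v_2 = (1, 0, 0, 0)ᵀ

Let N = A − (5)·I. We want v_2 with N^2 v_2 = 0 but N^1 v_2 ≠ 0; then v_{j-1} := N · v_j for j = 2, …, 2.

Pick v_2 = (1, 0, 0, 0)ᵀ.
Then v_1 = N · v_2 = (-2, -4, 0, 0)ᵀ.

Sanity check: (A − (5)·I) v_1 = (0, 0, 0, 0)ᵀ = 0. ✓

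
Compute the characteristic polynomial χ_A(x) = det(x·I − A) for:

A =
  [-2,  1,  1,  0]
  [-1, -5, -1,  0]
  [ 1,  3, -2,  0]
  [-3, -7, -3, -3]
x^4 + 12*x^3 + 54*x^2 + 108*x + 81

Expanding det(x·I − A) (e.g. by cofactor expansion or by noting that A is similar to its Jordan form J, which has the same characteristic polynomial as A) gives
  χ_A(x) = x^4 + 12*x^3 + 54*x^2 + 108*x + 81
which factors as (x + 3)^4. The eigenvalues (with algebraic multiplicities) are λ = -3 with multiplicity 4.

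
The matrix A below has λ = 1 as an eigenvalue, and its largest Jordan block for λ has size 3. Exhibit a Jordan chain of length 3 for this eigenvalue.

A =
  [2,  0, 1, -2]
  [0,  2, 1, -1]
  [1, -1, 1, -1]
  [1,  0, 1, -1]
A Jordan chain for λ = 1 of length 3:
v_1 = (-1, 0, -1, -1)ᵀ
v_2 = (0, 1, -1, 0)ᵀ
v_3 = (0, 1, 0, 0)ᵀ

Let N = A − (1)·I. We want v_3 with N^3 v_3 = 0 but N^2 v_3 ≠ 0; then v_{j-1} := N · v_j for j = 3, …, 2.

Pick v_3 = (0, 1, 0, 0)ᵀ.
Then v_2 = N · v_3 = (0, 1, -1, 0)ᵀ.
Then v_1 = N · v_2 = (-1, 0, -1, -1)ᵀ.

Sanity check: (A − (1)·I) v_1 = (0, 0, 0, 0)ᵀ = 0. ✓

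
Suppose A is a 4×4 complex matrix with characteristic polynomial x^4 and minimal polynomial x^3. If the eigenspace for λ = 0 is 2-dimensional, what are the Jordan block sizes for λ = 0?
Block sizes for λ = 0: [3, 1]

Step 1 — from the characteristic polynomial, algebraic multiplicity of λ = 0 is 4. From dim ker(A − (0)·I) = 2, there are exactly 2 Jordan blocks for λ = 0.
Step 2 — from the minimal polynomial, the factor (x − 0)^3 tells us the largest block for λ = 0 has size 3.
Step 3 — with total size 4, 2 blocks, and largest block 3, the block sizes (in nonincreasing order) are [3, 1].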